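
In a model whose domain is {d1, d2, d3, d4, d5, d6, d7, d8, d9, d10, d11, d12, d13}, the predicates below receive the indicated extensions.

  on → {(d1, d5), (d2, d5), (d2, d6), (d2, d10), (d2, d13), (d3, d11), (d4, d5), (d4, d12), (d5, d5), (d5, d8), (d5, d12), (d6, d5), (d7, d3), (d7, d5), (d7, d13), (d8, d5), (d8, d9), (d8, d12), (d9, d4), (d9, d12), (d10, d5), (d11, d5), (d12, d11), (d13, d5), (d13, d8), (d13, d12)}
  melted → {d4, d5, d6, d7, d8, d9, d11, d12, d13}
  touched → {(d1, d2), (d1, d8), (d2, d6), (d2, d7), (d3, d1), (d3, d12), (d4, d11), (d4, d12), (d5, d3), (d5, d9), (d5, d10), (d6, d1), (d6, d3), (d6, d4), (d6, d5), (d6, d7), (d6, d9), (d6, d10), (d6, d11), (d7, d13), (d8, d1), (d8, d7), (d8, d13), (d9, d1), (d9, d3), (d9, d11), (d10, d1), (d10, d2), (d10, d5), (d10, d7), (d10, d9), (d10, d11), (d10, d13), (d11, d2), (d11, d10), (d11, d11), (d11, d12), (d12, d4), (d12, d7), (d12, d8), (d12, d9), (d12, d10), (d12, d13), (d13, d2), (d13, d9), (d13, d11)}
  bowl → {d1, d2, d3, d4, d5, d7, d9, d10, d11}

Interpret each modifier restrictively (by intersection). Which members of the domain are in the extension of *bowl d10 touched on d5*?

{d1, d2, d5, d7, d11}

⟦d10 touched⟧ = {x : ⟨d10, x⟩ ∈ ⟦touched⟧} = {d1, d2, d5, d7, d9, d11, d13}
⟦on d5⟧ = {x : ⟨x, d5⟩ ∈ ⟦on⟧} = {d1, d2, d4, d5, d6, d7, d8, d10, d11, d13}
⟦bowl⟧ = {d1, d2, d3, d4, d5, d7, d9, d10, d11}
… ∩ ⟦d10 touched⟧ = {d1, d2, d3, d4, d5, d7, d9, d10, d11} ∩ {d1, d2, d5, d7, d9, d11, d13} = {d1, d2, d5, d7, d9, d11}
… ∩ ⟦on d5⟧ = {d1, d2, d5, d7, d9, d11} ∩ {d1, d2, d4, d5, d6, d7, d8, d10, d11, d13} = {d1, d2, d5, d7, d11}
So ⟦bowl d10 touched on d5⟧ = {d1, d2, d5, d7, d11}.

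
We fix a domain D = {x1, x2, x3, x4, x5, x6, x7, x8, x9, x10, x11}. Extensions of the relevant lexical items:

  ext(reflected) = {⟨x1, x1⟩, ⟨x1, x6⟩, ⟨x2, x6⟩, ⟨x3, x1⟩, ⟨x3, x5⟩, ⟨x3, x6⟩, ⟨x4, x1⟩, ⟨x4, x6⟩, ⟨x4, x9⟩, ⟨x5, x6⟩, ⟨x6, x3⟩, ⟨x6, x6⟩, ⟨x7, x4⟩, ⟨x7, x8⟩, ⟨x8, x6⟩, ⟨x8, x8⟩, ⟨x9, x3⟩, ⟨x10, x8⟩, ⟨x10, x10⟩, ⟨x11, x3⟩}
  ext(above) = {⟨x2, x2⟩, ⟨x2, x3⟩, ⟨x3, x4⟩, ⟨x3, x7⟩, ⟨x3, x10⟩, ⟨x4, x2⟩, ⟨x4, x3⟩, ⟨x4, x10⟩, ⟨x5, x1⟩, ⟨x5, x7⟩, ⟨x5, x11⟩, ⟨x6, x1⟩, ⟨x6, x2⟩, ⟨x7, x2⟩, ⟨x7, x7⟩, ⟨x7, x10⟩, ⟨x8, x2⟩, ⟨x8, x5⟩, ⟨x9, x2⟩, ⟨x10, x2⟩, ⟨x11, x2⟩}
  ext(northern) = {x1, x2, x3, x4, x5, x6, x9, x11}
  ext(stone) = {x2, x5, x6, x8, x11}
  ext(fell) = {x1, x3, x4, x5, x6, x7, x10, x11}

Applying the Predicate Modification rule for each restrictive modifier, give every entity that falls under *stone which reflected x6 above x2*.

{x2, x6, x8}

⟦which reflected x6⟧ = {x : ⟨x, x6⟩ ∈ ⟦reflected⟧} = {x1, x2, x3, x4, x5, x6, x8}
⟦above x2⟧ = {x : ⟨x, x2⟩ ∈ ⟦above⟧} = {x2, x4, x6, x7, x8, x9, x10, x11}
⟦stone⟧ = {x2, x5, x6, x8, x11}
… ∩ ⟦which reflected x6⟧ = {x2, x5, x6, x8, x11} ∩ {x1, x2, x3, x4, x5, x6, x8} = {x2, x5, x6, x8}
… ∩ ⟦above x2⟧ = {x2, x5, x6, x8} ∩ {x2, x4, x6, x7, x8, x9, x10, x11} = {x2, x6, x8}
So ⟦stone which reflected x6 above x2⟧ = {x2, x6, x8}.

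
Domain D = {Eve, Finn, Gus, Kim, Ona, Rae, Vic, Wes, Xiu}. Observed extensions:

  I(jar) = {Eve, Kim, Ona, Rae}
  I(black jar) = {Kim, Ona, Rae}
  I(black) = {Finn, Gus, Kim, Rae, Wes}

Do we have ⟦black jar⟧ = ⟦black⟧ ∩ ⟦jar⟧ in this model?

⟦black⟧ ∩ ⟦jar⟧ = {Finn, Gus, Kim, Rae, Wes} ∩ {Eve, Kim, Ona, Rae} = {Kim, Rae}
Observed ⟦black jar⟧ = {Kim, Ona, Rae}.
These differ, so the modifier is not intersective in this model.

no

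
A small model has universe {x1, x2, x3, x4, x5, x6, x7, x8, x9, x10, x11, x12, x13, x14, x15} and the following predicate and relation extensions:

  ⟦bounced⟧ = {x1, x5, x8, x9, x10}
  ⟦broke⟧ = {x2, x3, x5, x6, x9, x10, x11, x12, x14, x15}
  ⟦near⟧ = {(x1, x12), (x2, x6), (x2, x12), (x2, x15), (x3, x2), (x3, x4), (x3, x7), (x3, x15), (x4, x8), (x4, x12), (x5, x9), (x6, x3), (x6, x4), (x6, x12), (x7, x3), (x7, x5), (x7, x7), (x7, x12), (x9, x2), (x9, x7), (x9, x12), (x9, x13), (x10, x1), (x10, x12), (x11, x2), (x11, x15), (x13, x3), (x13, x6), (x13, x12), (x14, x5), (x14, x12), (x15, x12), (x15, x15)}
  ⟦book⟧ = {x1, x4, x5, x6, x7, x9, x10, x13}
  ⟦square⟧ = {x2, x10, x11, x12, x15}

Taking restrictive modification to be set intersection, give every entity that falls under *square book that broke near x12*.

{x10}

⟦that broke⟧ = ⟦broke⟧ = {x2, x3, x5, x6, x9, x10, x11, x12, x14, x15}
⟦near x12⟧ = {x : ⟨x, x12⟩ ∈ ⟦near⟧} = {x1, x2, x4, x6, x7, x9, x10, x13, x14, x15}
⟦book⟧ = {x1, x4, x5, x6, x7, x9, x10, x13}
… ∩ ⟦that broke⟧ = {x1, x4, x5, x6, x7, x9, x10, x13} ∩ {x2, x3, x5, x6, x9, x10, x11, x12, x14, x15} = {x5, x6, x9, x10}
… ∩ ⟦near x12⟧ = {x5, x6, x9, x10} ∩ {x1, x2, x4, x6, x7, x9, x10, x13, x14, x15} = {x6, x9, x10}
… ∩ ⟦square⟧ = {x6, x9, x10} ∩ {x2, x10, x11, x12, x15} = {x10}
So ⟦square book that broke near x12⟧ = {x10}.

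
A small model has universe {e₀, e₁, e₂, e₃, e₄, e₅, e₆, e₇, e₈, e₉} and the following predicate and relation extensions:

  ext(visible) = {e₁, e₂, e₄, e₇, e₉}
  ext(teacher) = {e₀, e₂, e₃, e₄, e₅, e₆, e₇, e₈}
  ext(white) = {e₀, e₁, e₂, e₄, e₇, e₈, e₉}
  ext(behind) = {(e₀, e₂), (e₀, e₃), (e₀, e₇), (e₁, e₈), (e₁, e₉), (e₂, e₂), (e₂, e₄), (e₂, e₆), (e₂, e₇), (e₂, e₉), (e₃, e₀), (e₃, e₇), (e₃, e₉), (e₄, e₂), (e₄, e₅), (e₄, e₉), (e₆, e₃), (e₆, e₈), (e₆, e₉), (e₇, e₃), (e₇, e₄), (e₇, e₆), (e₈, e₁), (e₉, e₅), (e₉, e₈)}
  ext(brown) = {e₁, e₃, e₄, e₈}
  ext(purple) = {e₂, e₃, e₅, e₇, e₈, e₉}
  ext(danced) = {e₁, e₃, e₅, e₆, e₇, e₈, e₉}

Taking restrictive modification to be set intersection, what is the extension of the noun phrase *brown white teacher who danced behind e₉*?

⟦who danced⟧ = ⟦danced⟧ = {e₁, e₃, e₅, e₆, e₇, e₈, e₉}
⟦behind e₉⟧ = {x : ⟨x, e₉⟩ ∈ ⟦behind⟧} = {e₁, e₂, e₃, e₄, e₆}
⟦teacher⟧ = {e₀, e₂, e₃, e₄, e₅, e₆, e₇, e₈}
… ∩ ⟦who danced⟧ = {e₀, e₂, e₃, e₄, e₅, e₆, e₇, e₈} ∩ {e₁, e₃, e₅, e₆, e₇, e₈, e₉} = {e₃, e₅, e₆, e₇, e₈}
… ∩ ⟦behind e₉⟧ = {e₃, e₅, e₆, e₇, e₈} ∩ {e₁, e₂, e₃, e₄, e₆} = {e₃, e₆}
… ∩ ⟦brown⟧ = {e₃, e₆} ∩ {e₁, e₃, e₄, e₈} = {e₃}
… ∩ ⟦white⟧ = {e₃} ∩ {e₀, e₁, e₂, e₄, e₇, e₈, e₉} = ∅
So ⟦brown white teacher who danced behind e₉⟧ = { }.

{ }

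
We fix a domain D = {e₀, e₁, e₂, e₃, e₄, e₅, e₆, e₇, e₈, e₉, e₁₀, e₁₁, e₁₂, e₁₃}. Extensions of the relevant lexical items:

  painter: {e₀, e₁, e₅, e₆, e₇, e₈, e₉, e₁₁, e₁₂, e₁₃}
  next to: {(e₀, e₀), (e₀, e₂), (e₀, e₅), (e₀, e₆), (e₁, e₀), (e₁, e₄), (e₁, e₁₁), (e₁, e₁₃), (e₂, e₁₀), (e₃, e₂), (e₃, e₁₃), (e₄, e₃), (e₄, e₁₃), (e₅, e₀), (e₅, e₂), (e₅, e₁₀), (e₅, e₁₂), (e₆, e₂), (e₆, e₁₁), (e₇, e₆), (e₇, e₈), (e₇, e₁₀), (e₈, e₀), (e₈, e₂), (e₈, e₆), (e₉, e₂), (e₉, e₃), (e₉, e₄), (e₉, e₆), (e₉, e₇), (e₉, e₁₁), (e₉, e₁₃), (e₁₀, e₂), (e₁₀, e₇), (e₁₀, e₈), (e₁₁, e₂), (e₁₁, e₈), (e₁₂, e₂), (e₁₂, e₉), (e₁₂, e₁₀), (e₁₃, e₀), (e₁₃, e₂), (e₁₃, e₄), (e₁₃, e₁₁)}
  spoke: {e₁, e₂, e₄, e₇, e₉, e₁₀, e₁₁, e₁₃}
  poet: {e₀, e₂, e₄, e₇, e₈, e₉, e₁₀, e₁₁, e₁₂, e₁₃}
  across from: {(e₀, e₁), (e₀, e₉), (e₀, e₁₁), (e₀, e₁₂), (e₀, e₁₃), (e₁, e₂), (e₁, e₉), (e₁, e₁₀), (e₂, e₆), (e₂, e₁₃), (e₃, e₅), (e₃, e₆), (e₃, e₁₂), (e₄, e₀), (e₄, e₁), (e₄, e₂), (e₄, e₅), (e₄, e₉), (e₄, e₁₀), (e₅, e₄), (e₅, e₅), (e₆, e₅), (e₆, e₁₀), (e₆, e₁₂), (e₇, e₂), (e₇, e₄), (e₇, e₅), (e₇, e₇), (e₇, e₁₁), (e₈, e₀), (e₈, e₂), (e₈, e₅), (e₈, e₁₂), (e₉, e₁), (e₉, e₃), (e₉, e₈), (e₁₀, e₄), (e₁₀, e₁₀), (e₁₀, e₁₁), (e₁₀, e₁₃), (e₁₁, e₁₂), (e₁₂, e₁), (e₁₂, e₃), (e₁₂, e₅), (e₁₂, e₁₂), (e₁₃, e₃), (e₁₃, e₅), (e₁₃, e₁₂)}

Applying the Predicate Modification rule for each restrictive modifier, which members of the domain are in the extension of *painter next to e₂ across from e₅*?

⟦next to e₂⟧ = {x : ⟨x, e₂⟩ ∈ ⟦next to⟧} = {e₀, e₃, e₅, e₆, e₈, e₉, e₁₀, e₁₁, e₁₂, e₁₃}
⟦across from e₅⟧ = {x : ⟨x, e₅⟩ ∈ ⟦across from⟧} = {e₃, e₄, e₅, e₆, e₇, e₈, e₁₂, e₁₃}
⟦painter⟧ = {e₀, e₁, e₅, e₆, e₇, e₈, e₉, e₁₁, e₁₂, e₁₃}
… ∩ ⟦next to e₂⟧ = {e₀, e₁, e₅, e₆, e₇, e₈, e₉, e₁₁, e₁₂, e₁₃} ∩ {e₀, e₃, e₅, e₆, e₈, e₉, e₁₀, e₁₁, e₁₂, e₁₃} = {e₀, e₅, e₆, e₈, e₉, e₁₁, e₁₂, e₁₃}
… ∩ ⟦across from e₅⟧ = {e₀, e₅, e₆, e₈, e₉, e₁₁, e₁₂, e₁₃} ∩ {e₃, e₄, e₅, e₆, e₇, e₈, e₁₂, e₁₃} = {e₅, e₆, e₈, e₁₂, e₁₃}
So ⟦painter next to e₂ across from e₅⟧ = {e₅, e₆, e₈, e₁₂, e₁₃}.

{e₅, e₆, e₈, e₁₂, e₁₃}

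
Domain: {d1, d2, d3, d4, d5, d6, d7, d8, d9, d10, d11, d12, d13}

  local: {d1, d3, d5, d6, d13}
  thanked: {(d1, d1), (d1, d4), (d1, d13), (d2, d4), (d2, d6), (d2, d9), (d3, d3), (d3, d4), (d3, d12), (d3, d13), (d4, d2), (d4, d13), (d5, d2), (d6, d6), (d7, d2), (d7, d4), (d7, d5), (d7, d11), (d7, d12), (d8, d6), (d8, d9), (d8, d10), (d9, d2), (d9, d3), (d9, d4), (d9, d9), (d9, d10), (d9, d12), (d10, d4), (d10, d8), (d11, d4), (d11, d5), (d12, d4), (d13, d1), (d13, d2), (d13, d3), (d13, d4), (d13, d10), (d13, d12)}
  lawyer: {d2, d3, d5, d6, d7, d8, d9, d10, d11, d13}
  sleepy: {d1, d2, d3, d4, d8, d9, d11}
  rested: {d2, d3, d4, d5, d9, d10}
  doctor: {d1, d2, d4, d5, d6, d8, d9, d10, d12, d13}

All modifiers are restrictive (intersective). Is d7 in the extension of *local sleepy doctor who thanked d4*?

no

⟦who thanked d4⟧ = {x : ⟨x, d4⟩ ∈ ⟦thanked⟧} = {d1, d2, d3, d7, d9, d10, d11, d12, d13}
⟦doctor⟧ = {d1, d2, d4, d5, d6, d8, d9, d10, d12, d13}
… ∩ ⟦who thanked d4⟧ = {d1, d2, d4, d5, d6, d8, d9, d10, d12, d13} ∩ {d1, d2, d3, d7, d9, d10, d11, d12, d13} = {d1, d2, d9, d10, d12, d13}
… ∩ ⟦local⟧ = {d1, d2, d9, d10, d12, d13} ∩ {d1, d3, d5, d6, d13} = {d1, d13}
… ∩ ⟦sleepy⟧ = {d1, d13} ∩ {d1, d2, d3, d4, d8, d9, d11} = {d1}
⟦local sleepy doctor who thanked d4⟧ = {d1}; d7 ∉ this set.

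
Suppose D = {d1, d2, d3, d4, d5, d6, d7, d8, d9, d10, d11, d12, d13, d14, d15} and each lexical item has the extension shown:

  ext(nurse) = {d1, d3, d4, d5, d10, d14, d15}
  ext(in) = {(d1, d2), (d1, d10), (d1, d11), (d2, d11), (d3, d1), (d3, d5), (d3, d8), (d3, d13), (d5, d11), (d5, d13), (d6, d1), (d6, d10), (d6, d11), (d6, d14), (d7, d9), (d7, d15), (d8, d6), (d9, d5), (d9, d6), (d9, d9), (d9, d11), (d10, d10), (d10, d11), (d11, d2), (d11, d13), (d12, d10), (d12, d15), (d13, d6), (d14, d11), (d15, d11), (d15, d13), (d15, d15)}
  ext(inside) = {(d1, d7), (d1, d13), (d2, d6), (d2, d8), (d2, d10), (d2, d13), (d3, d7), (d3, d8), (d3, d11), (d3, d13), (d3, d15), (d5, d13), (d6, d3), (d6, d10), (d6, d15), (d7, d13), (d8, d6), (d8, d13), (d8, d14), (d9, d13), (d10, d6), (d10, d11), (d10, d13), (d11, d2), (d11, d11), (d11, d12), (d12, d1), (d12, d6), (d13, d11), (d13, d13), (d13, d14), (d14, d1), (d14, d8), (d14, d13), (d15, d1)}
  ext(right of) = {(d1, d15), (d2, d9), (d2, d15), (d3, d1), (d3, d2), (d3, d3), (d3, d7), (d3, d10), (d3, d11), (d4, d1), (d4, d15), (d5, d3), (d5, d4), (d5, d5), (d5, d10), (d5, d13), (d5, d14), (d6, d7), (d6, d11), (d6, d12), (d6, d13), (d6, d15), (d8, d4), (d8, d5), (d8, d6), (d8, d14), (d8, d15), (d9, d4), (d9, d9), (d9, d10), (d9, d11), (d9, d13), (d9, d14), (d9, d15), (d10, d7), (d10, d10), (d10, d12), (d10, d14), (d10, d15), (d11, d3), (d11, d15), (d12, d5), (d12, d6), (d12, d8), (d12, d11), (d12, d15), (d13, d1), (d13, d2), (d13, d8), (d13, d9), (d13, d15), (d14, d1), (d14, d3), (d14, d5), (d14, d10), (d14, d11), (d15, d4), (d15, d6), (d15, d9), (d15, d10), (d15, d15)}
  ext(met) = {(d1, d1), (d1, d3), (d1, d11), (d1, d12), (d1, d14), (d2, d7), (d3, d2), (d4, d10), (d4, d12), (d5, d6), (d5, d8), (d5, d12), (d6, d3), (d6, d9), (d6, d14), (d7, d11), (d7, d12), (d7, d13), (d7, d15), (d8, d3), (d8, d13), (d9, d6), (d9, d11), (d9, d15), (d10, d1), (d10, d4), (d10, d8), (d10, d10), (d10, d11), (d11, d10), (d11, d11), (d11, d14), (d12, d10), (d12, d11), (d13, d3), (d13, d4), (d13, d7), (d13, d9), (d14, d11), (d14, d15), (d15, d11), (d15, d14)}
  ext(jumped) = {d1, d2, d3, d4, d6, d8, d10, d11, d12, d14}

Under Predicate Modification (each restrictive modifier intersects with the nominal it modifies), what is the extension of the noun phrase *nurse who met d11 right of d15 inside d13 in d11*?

⟦who met d11⟧ = {x : ⟨x, d11⟩ ∈ ⟦met⟧} = {d1, d7, d9, d10, d11, d12, d14, d15}
⟦right of d15⟧ = {x : ⟨x, d15⟩ ∈ ⟦right of⟧} = {d1, d2, d4, d6, d8, d9, d10, d11, d12, d13, d15}
⟦inside d13⟧ = {x : ⟨x, d13⟩ ∈ ⟦inside⟧} = {d1, d2, d3, d5, d7, d8, d9, d10, d13, d14}
⟦in d11⟧ = {x : ⟨x, d11⟩ ∈ ⟦in⟧} = {d1, d2, d5, d6, d9, d10, d14, d15}
⟦nurse⟧ = {d1, d3, d4, d5, d10, d14, d15}
… ∩ ⟦who met d11⟧ = {d1, d3, d4, d5, d10, d14, d15} ∩ {d1, d7, d9, d10, d11, d12, d14, d15} = {d1, d10, d14, d15}
… ∩ ⟦right of d15⟧ = {d1, d10, d14, d15} ∩ {d1, d2, d4, d6, d8, d9, d10, d11, d12, d13, d15} = {d1, d10, d15}
… ∩ ⟦inside d13⟧ = {d1, d10, d15} ∩ {d1, d2, d3, d5, d7, d8, d9, d10, d13, d14} = {d1, d10}
… ∩ ⟦in d11⟧ = {d1, d10} ∩ {d1, d2, d5, d6, d9, d10, d14, d15} = {d1, d10}
So ⟦nurse who met d11 right of d15 inside d13 in d11⟧ = {d1, d10}.

{d1, d10}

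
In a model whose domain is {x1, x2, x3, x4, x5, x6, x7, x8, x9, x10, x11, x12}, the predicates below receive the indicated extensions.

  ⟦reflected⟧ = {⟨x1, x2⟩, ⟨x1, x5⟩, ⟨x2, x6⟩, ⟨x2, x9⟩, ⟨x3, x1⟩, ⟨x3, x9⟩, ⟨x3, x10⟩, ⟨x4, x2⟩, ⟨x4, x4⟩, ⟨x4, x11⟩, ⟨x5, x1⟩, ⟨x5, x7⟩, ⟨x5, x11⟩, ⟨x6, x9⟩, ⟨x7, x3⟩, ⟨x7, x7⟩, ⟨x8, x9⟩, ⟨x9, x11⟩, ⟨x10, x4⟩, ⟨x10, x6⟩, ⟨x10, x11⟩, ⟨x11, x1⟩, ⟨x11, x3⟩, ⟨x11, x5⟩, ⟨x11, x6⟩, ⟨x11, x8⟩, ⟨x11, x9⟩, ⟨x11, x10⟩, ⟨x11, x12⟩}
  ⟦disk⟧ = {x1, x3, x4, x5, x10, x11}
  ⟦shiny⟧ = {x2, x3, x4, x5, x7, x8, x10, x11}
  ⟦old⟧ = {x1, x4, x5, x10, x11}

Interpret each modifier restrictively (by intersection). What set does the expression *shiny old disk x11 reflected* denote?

⟦x11 reflected⟧ = {x : ⟨x11, x⟩ ∈ ⟦reflected⟧} = {x1, x3, x5, x6, x8, x9, x10, x12}
⟦disk⟧ = {x1, x3, x4, x5, x10, x11}
… ∩ ⟦x11 reflected⟧ = {x1, x3, x4, x5, x10, x11} ∩ {x1, x3, x5, x6, x8, x9, x10, x12} = {x1, x3, x5, x10}
… ∩ ⟦shiny⟧ = {x1, x3, x5, x10} ∩ {x2, x3, x4, x5, x7, x8, x10, x11} = {x3, x5, x10}
… ∩ ⟦old⟧ = {x3, x5, x10} ∩ {x1, x4, x5, x10, x11} = {x5, x10}
So ⟦shiny old disk x11 reflected⟧ = {x5, x10}.

{x5, x10}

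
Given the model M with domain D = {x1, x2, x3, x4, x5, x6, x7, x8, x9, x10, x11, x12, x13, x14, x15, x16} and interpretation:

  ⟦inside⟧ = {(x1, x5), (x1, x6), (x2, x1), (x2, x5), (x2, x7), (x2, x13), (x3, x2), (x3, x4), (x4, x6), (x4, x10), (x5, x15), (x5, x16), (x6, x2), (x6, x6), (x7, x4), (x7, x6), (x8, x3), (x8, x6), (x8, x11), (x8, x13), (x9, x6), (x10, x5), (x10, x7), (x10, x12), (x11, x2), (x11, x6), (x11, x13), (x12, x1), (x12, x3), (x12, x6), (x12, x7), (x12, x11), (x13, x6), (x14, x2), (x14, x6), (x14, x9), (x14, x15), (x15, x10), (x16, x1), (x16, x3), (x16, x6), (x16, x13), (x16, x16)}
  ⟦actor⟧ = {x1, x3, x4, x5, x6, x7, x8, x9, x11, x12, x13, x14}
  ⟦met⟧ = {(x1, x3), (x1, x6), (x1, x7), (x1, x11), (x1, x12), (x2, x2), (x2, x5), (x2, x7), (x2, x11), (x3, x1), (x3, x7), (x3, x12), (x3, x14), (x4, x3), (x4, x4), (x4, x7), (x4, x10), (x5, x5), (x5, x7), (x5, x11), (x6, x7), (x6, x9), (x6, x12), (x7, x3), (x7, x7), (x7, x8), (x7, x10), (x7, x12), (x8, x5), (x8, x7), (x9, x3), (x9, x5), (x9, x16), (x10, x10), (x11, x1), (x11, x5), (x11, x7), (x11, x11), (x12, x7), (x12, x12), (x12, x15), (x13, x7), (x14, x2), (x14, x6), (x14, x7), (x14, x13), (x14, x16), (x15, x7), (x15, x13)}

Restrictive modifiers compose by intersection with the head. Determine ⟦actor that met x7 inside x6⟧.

⟦that met x7⟧ = {x : ⟨x, x7⟩ ∈ ⟦met⟧} = {x1, x2, x3, x4, x5, x6, x7, x8, x11, x12, x13, x14, x15}
⟦inside x6⟧ = {x : ⟨x, x6⟩ ∈ ⟦inside⟧} = {x1, x4, x6, x7, x8, x9, x11, x12, x13, x14, x16}
⟦actor⟧ = {x1, x3, x4, x5, x6, x7, x8, x9, x11, x12, x13, x14}
… ∩ ⟦that met x7⟧ = {x1, x3, x4, x5, x6, x7, x8, x9, x11, x12, x13, x14} ∩ {x1, x2, x3, x4, x5, x6, x7, x8, x11, x12, x13, x14, x15} = {x1, x3, x4, x5, x6, x7, x8, x11, x12, x13, x14}
… ∩ ⟦inside x6⟧ = {x1, x3, x4, x5, x6, x7, x8, x11, x12, x13, x14} ∩ {x1, x4, x6, x7, x8, x9, x11, x12, x13, x14, x16} = {x1, x4, x6, x7, x8, x11, x12, x13, x14}
So ⟦actor that met x7 inside x6⟧ = {x1, x4, x6, x7, x8, x11, x12, x13, x14}.

{x1, x4, x6, x7, x8, x11, x12, x13, x14}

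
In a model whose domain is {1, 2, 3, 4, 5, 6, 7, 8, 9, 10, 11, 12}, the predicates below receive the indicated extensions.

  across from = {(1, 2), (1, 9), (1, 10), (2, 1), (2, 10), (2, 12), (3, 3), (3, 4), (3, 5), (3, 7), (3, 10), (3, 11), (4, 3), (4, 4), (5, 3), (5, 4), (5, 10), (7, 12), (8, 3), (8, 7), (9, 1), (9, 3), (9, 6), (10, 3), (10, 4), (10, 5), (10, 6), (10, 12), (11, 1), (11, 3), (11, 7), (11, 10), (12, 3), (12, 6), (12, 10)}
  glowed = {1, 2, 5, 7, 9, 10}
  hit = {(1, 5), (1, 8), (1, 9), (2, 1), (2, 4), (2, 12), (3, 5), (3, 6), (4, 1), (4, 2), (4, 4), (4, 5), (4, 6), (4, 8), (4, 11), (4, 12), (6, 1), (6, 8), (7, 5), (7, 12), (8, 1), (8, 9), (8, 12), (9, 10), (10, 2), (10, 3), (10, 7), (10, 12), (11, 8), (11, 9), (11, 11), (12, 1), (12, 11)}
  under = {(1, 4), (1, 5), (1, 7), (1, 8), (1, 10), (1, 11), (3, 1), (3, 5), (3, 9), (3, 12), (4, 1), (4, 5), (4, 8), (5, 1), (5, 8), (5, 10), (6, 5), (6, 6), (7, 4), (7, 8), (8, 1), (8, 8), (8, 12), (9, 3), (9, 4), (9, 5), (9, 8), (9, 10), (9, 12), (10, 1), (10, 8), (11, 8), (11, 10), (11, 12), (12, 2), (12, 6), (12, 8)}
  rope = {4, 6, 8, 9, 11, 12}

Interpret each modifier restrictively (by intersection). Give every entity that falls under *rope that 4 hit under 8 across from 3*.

⟦that 4 hit⟧ = {x : ⟨4, x⟩ ∈ ⟦hit⟧} = {1, 2, 4, 5, 6, 8, 11, 12}
⟦under 8⟧ = {x : ⟨x, 8⟩ ∈ ⟦under⟧} = {1, 4, 5, 7, 8, 9, 10, 11, 12}
⟦across from 3⟧ = {x : ⟨x, 3⟩ ∈ ⟦across from⟧} = {3, 4, 5, 8, 9, 10, 11, 12}
⟦rope⟧ = {4, 6, 8, 9, 11, 12}
… ∩ ⟦that 4 hit⟧ = {4, 6, 8, 9, 11, 12} ∩ {1, 2, 4, 5, 6, 8, 11, 12} = {4, 6, 8, 11, 12}
… ∩ ⟦under 8⟧ = {4, 6, 8, 11, 12} ∩ {1, 4, 5, 7, 8, 9, 10, 11, 12} = {4, 8, 11, 12}
… ∩ ⟦across from 3⟧ = {4, 8, 11, 12} ∩ {3, 4, 5, 8, 9, 10, 11, 12} = {4, 8, 11, 12}
So ⟦rope that 4 hit under 8 across from 3⟧ = {4, 8, 11, 12}.

{4, 8, 11, 12}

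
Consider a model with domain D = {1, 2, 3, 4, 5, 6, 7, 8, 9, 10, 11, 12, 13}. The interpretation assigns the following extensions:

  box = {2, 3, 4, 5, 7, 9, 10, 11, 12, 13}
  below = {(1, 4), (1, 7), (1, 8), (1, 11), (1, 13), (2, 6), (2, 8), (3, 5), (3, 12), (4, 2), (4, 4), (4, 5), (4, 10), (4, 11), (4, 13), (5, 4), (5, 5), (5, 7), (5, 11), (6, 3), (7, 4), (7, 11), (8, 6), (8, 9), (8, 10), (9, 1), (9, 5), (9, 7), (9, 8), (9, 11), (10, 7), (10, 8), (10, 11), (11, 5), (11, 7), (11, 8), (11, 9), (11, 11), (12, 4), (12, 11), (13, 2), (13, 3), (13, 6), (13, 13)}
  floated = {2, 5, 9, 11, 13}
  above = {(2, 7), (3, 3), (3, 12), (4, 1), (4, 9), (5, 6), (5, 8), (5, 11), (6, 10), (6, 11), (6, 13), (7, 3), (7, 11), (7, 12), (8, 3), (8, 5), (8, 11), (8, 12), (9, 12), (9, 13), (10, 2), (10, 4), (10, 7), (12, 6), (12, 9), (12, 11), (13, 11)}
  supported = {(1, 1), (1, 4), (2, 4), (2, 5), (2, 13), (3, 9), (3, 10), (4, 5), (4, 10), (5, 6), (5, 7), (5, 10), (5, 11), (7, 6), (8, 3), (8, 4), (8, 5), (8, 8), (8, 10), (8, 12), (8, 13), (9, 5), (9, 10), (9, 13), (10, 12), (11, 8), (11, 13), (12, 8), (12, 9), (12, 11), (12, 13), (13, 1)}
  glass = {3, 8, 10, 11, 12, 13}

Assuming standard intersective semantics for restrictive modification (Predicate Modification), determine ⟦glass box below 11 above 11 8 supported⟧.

{12}

⟦below 11⟧ = {x : ⟨x, 11⟩ ∈ ⟦below⟧} = {1, 4, 5, 7, 9, 10, 11, 12}
⟦above 11⟧ = {x : ⟨x, 11⟩ ∈ ⟦above⟧} = {5, 6, 7, 8, 12, 13}
⟦8 supported⟧ = {x : ⟨8, x⟩ ∈ ⟦supported⟧} = {3, 4, 5, 8, 10, 12, 13}
⟦box⟧ = {2, 3, 4, 5, 7, 9, 10, 11, 12, 13}
… ∩ ⟦below 11⟧ = {2, 3, 4, 5, 7, 9, 10, 11, 12, 13} ∩ {1, 4, 5, 7, 9, 10, 11, 12} = {4, 5, 7, 9, 10, 11, 12}
… ∩ ⟦above 11⟧ = {4, 5, 7, 9, 10, 11, 12} ∩ {5, 6, 7, 8, 12, 13} = {5, 7, 12}
… ∩ ⟦8 supported⟧ = {5, 7, 12} ∩ {3, 4, 5, 8, 10, 12, 13} = {5, 12}
… ∩ ⟦glass⟧ = {5, 12} ∩ {3, 8, 10, 11, 12, 13} = {12}
So ⟦glass box below 11 above 11 8 supported⟧ = {12}.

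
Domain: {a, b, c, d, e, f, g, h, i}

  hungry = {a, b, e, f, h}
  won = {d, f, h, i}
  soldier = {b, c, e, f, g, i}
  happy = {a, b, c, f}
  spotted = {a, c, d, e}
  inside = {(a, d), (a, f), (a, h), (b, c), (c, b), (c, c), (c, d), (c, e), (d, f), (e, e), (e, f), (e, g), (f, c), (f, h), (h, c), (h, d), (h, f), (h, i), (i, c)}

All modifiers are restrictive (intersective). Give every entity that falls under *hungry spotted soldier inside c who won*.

{}

⟦inside c⟧ = {x : ⟨x, c⟩ ∈ ⟦inside⟧} = {b, c, f, h, i}
⟦who won⟧ = ⟦won⟧ = {d, f, h, i}
⟦soldier⟧ = {b, c, e, f, g, i}
… ∩ ⟦inside c⟧ = {b, c, e, f, g, i} ∩ {b, c, f, h, i} = {b, c, f, i}
… ∩ ⟦who won⟧ = {b, c, f, i} ∩ {d, f, h, i} = {f, i}
… ∩ ⟦hungry⟧ = {f, i} ∩ {a, b, e, f, h} = {f}
… ∩ ⟦spotted⟧ = {f} ∩ {a, c, d, e} = ∅
So ⟦hungry spotted soldier inside c who won⟧ = {}.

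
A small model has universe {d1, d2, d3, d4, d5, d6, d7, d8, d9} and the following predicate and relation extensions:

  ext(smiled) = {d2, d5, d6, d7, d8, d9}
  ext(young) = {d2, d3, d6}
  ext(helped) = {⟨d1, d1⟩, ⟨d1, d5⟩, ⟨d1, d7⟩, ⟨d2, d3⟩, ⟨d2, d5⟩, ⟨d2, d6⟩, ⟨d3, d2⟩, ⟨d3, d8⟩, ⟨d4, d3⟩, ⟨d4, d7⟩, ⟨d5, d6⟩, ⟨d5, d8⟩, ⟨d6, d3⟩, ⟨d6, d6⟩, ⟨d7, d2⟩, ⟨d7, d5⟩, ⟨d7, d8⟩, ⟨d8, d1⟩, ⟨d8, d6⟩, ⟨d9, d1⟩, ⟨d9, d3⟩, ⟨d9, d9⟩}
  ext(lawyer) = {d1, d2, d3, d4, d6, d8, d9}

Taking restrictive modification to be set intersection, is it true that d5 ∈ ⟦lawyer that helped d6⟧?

no

⟦that helped d6⟧ = {x : ⟨x, d6⟩ ∈ ⟦helped⟧} = {d2, d5, d6, d8}
⟦lawyer⟧ = {d1, d2, d3, d4, d6, d8, d9}
… ∩ ⟦that helped d6⟧ = {d1, d2, d3, d4, d6, d8, d9} ∩ {d2, d5, d6, d8} = {d2, d6, d8}
⟦lawyer that helped d6⟧ = {d2, d6, d8}; d5 ∉ this set.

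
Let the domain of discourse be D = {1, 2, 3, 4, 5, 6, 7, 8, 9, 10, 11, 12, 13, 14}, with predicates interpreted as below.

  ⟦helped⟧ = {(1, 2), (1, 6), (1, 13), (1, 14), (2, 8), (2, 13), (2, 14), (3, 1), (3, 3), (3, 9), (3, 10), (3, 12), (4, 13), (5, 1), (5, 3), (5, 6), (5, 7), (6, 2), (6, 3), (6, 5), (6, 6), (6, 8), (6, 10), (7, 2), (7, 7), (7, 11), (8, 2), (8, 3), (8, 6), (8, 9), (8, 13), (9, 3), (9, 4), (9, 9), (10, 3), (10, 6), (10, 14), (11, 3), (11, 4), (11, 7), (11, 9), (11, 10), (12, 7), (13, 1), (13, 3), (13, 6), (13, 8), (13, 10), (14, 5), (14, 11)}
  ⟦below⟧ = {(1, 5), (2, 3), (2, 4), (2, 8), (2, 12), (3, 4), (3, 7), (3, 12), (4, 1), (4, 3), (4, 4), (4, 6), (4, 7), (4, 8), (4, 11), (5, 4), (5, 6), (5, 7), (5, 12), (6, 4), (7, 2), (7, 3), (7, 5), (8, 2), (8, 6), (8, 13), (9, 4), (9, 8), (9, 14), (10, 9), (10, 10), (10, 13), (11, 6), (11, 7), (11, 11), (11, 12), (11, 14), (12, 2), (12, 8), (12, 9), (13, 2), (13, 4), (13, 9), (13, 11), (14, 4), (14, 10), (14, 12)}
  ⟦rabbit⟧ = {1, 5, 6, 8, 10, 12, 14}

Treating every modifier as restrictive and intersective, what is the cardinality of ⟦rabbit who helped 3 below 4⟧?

⟦who helped 3⟧ = {x : ⟨x, 3⟩ ∈ ⟦helped⟧} = {3, 5, 6, 8, 9, 10, 11, 13}
⟦below 4⟧ = {x : ⟨x, 4⟩ ∈ ⟦below⟧} = {2, 3, 4, 5, 6, 9, 13, 14}
⟦rabbit⟧ = {1, 5, 6, 8, 10, 12, 14}
… ∩ ⟦who helped 3⟧ = {1, 5, 6, 8, 10, 12, 14} ∩ {3, 5, 6, 8, 9, 10, 11, 13} = {5, 6, 8, 10}
… ∩ ⟦below 4⟧ = {5, 6, 8, 10} ∩ {2, 3, 4, 5, 6, 9, 13, 14} = {5, 6}
⟦rabbit who helped 3 below 4⟧ = {5, 6}, so the cardinality is 2.

2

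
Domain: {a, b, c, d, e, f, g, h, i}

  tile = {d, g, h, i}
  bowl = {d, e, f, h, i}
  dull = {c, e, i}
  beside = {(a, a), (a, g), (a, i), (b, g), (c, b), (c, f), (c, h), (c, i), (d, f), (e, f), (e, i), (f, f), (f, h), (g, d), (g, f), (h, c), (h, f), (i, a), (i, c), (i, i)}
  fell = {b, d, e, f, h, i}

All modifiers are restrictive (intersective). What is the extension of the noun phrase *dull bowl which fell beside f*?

{e}

⟦which fell⟧ = ⟦fell⟧ = {b, d, e, f, h, i}
⟦beside f⟧ = {x : ⟨x, f⟩ ∈ ⟦beside⟧} = {c, d, e, f, g, h}
⟦bowl⟧ = {d, e, f, h, i}
… ∩ ⟦which fell⟧ = {d, e, f, h, i} ∩ {b, d, e, f, h, i} = {d, e, f, h, i}
… ∩ ⟦beside f⟧ = {d, e, f, h, i} ∩ {c, d, e, f, g, h} = {d, e, f, h}
… ∩ ⟦dull⟧ = {d, e, f, h} ∩ {c, e, i} = {e}
So ⟦dull bowl which fell beside f⟧ = {e}.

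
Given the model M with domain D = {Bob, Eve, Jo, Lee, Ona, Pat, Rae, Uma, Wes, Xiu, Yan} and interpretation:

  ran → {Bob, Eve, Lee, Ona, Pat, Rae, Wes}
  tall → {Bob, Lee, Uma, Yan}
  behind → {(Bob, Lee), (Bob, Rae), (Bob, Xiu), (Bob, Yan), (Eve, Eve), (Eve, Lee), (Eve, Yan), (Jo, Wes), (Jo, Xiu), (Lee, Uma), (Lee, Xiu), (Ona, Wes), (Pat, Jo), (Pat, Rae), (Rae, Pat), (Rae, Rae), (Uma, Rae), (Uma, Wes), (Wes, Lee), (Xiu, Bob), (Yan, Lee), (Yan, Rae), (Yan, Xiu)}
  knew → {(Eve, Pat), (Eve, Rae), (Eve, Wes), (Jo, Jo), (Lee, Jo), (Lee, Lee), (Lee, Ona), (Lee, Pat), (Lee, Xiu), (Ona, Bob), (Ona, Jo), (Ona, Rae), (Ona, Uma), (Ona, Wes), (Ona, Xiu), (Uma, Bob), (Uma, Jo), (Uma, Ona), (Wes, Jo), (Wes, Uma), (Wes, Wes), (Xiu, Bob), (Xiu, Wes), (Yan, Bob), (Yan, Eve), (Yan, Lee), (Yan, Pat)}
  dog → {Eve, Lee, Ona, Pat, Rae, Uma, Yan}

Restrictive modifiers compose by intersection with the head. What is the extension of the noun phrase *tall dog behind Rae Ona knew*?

{Uma}

⟦behind Rae⟧ = {x : ⟨x, Rae⟩ ∈ ⟦behind⟧} = {Bob, Pat, Rae, Uma, Yan}
⟦Ona knew⟧ = {x : ⟨Ona, x⟩ ∈ ⟦knew⟧} = {Bob, Jo, Rae, Uma, Wes, Xiu}
⟦dog⟧ = {Eve, Lee, Ona, Pat, Rae, Uma, Yan}
… ∩ ⟦behind Rae⟧ = {Eve, Lee, Ona, Pat, Rae, Uma, Yan} ∩ {Bob, Pat, Rae, Uma, Yan} = {Pat, Rae, Uma, Yan}
… ∩ ⟦Ona knew⟧ = {Pat, Rae, Uma, Yan} ∩ {Bob, Jo, Rae, Uma, Wes, Xiu} = {Rae, Uma}
… ∩ ⟦tall⟧ = {Rae, Uma} ∩ {Bob, Lee, Uma, Yan} = {Uma}
So ⟦tall dog behind Rae Ona knew⟧ = {Uma}.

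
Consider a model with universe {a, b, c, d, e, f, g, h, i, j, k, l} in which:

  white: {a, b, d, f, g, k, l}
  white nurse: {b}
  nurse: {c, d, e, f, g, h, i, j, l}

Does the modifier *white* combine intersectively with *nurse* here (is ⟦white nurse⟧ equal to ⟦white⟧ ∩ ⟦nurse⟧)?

no

⟦white⟧ ∩ ⟦nurse⟧ = {a, b, d, f, g, k, l} ∩ {c, d, e, f, g, h, i, j, l} = {d, f, g, l}
Observed ⟦white nurse⟧ = {b}.
These differ, so the modifier is not intersective in this model.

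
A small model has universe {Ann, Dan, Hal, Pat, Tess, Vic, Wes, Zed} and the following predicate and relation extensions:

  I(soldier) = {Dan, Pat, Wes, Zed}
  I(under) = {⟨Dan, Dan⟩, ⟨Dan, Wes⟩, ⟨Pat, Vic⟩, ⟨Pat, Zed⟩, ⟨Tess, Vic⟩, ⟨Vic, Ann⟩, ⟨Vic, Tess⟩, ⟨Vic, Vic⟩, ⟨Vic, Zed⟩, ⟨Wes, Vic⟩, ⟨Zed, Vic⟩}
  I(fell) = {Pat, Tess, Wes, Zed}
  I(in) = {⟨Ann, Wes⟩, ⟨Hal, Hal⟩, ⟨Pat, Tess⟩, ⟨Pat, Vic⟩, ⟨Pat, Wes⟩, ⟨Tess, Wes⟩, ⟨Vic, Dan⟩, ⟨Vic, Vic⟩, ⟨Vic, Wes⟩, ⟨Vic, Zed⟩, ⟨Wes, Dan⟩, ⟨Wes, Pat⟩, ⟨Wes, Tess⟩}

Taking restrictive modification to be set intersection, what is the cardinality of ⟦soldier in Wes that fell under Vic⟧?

1

⟦in Wes⟧ = {x : ⟨x, Wes⟩ ∈ ⟦in⟧} = {Ann, Pat, Tess, Vic}
⟦that fell⟧ = ⟦fell⟧ = {Pat, Tess, Wes, Zed}
⟦under Vic⟧ = {x : ⟨x, Vic⟩ ∈ ⟦under⟧} = {Pat, Tess, Vic, Wes, Zed}
⟦soldier⟧ = {Dan, Pat, Wes, Zed}
… ∩ ⟦in Wes⟧ = {Dan, Pat, Wes, Zed} ∩ {Ann, Pat, Tess, Vic} = {Pat}
… ∩ ⟦that fell⟧ = {Pat} ∩ {Pat, Tess, Wes, Zed} = {Pat}
… ∩ ⟦under Vic⟧ = {Pat} ∩ {Pat, Tess, Vic, Wes, Zed} = {Pat}
⟦soldier in Wes that fell under Vic⟧ = {Pat}, so the cardinality is 1.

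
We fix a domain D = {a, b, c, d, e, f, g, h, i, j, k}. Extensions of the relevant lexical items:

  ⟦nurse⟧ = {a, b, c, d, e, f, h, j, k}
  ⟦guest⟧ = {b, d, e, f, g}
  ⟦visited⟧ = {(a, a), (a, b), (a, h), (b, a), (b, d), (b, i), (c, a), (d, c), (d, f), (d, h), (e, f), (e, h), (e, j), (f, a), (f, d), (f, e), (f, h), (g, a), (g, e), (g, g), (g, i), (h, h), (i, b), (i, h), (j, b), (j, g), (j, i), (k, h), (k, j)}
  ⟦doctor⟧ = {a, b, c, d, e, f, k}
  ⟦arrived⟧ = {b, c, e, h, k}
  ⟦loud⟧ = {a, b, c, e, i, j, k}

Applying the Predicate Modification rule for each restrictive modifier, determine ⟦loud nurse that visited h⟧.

{a, e, k}

⟦that visited h⟧ = {x : ⟨x, h⟩ ∈ ⟦visited⟧} = {a, d, e, f, h, i, k}
⟦nurse⟧ = {a, b, c, d, e, f, h, j, k}
… ∩ ⟦that visited h⟧ = {a, b, c, d, e, f, h, j, k} ∩ {a, d, e, f, h, i, k} = {a, d, e, f, h, k}
… ∩ ⟦loud⟧ = {a, d, e, f, h, k} ∩ {a, b, c, e, i, j, k} = {a, e, k}
So ⟦loud nurse that visited h⟧ = {a, e, k}.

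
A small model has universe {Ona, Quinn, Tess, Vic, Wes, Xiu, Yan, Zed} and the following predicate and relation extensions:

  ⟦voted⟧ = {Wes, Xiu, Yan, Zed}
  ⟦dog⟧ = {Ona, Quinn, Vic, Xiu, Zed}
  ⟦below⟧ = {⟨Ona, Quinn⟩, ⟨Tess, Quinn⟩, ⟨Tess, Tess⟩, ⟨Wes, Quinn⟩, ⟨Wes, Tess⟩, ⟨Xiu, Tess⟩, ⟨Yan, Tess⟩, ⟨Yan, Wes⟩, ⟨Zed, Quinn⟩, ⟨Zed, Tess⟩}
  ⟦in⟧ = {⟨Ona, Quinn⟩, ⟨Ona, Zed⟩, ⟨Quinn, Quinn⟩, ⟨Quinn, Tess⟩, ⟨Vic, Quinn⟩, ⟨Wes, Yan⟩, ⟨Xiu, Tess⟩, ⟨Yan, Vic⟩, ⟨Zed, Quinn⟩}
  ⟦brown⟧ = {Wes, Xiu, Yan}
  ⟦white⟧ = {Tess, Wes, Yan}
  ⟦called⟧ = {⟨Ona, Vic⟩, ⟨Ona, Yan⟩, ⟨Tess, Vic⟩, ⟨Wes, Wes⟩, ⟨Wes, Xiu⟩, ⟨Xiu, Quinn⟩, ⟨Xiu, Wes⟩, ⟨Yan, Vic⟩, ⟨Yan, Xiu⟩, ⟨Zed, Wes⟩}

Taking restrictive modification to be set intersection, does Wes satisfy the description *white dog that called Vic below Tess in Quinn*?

⟦that called Vic⟧ = {x : ⟨x, Vic⟩ ∈ ⟦called⟧} = {Ona, Tess, Yan}
⟦below Tess⟧ = {x : ⟨x, Tess⟩ ∈ ⟦below⟧} = {Tess, Wes, Xiu, Yan, Zed}
⟦in Quinn⟧ = {x : ⟨x, Quinn⟩ ∈ ⟦in⟧} = {Ona, Quinn, Vic, Zed}
⟦dog⟧ = {Ona, Quinn, Vic, Xiu, Zed}
… ∩ ⟦that called Vic⟧ = {Ona, Quinn, Vic, Xiu, Zed} ∩ {Ona, Tess, Yan} = {Ona}
… ∩ ⟦below Tess⟧ = {Ona} ∩ {Tess, Wes, Xiu, Yan, Zed} = ∅
… ∩ ⟦in Quinn⟧ = ∅ ∩ {Ona, Quinn, Vic, Zed} = ∅
… ∩ ⟦white⟧ = ∅ ∩ {Tess, Wes, Yan} = ∅
⟦white dog that called Vic below Tess in Quinn⟧ = ∅; Wes ∉ this set.

no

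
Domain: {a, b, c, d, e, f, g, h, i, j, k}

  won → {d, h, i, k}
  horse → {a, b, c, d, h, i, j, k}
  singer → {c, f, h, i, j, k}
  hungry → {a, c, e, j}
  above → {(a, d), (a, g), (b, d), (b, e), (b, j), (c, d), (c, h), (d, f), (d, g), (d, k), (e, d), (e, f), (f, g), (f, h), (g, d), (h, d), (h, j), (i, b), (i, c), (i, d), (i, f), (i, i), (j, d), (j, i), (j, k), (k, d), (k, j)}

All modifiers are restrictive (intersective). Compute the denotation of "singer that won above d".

⟦that won⟧ = ⟦won⟧ = {d, h, i, k}
⟦above d⟧ = {x : ⟨x, d⟩ ∈ ⟦above⟧} = {a, b, c, e, g, h, i, j, k}
⟦singer⟧ = {c, f, h, i, j, k}
… ∩ ⟦that won⟧ = {c, f, h, i, j, k} ∩ {d, h, i, k} = {h, i, k}
… ∩ ⟦above d⟧ = {h, i, k} ∩ {a, b, c, e, g, h, i, j, k} = {h, i, k}
So ⟦singer that won above d⟧ = {h, i, k}.

{h, i, k}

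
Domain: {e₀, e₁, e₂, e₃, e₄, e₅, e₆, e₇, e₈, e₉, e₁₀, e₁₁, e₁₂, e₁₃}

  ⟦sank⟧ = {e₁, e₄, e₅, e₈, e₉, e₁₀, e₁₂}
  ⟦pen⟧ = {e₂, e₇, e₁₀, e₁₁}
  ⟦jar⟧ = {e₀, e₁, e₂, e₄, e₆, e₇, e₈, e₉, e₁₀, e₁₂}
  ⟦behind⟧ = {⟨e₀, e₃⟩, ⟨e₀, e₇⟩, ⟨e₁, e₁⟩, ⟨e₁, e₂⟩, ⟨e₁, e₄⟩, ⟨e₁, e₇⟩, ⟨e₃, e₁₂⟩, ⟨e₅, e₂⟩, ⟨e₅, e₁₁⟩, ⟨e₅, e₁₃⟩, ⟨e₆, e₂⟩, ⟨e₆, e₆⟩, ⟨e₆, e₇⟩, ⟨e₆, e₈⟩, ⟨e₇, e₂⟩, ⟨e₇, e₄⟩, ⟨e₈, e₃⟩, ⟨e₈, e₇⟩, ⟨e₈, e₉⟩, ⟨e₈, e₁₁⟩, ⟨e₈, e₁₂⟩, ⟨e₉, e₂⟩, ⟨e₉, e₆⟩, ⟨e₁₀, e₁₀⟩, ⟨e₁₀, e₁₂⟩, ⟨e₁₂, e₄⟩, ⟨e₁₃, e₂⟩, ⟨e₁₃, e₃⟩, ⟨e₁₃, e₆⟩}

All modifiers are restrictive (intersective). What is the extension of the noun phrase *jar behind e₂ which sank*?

{e₁, e₉}

⟦behind e₂⟧ = {x : ⟨x, e₂⟩ ∈ ⟦behind⟧} = {e₁, e₅, e₆, e₇, e₉, e₁₃}
⟦which sank⟧ = ⟦sank⟧ = {e₁, e₄, e₅, e₈, e₉, e₁₀, e₁₂}
⟦jar⟧ = {e₀, e₁, e₂, e₄, e₆, e₇, e₈, e₉, e₁₀, e₁₂}
… ∩ ⟦behind e₂⟧ = {e₀, e₁, e₂, e₄, e₆, e₇, e₈, e₉, e₁₀, e₁₂} ∩ {e₁, e₅, e₆, e₇, e₉, e₁₃} = {e₁, e₆, e₇, e₉}
… ∩ ⟦which sank⟧ = {e₁, e₆, e₇, e₉} ∩ {e₁, e₄, e₅, e₈, e₉, e₁₀, e₁₂} = {e₁, e₉}
So ⟦jar behind e₂ which sank⟧ = {e₁, e₉}.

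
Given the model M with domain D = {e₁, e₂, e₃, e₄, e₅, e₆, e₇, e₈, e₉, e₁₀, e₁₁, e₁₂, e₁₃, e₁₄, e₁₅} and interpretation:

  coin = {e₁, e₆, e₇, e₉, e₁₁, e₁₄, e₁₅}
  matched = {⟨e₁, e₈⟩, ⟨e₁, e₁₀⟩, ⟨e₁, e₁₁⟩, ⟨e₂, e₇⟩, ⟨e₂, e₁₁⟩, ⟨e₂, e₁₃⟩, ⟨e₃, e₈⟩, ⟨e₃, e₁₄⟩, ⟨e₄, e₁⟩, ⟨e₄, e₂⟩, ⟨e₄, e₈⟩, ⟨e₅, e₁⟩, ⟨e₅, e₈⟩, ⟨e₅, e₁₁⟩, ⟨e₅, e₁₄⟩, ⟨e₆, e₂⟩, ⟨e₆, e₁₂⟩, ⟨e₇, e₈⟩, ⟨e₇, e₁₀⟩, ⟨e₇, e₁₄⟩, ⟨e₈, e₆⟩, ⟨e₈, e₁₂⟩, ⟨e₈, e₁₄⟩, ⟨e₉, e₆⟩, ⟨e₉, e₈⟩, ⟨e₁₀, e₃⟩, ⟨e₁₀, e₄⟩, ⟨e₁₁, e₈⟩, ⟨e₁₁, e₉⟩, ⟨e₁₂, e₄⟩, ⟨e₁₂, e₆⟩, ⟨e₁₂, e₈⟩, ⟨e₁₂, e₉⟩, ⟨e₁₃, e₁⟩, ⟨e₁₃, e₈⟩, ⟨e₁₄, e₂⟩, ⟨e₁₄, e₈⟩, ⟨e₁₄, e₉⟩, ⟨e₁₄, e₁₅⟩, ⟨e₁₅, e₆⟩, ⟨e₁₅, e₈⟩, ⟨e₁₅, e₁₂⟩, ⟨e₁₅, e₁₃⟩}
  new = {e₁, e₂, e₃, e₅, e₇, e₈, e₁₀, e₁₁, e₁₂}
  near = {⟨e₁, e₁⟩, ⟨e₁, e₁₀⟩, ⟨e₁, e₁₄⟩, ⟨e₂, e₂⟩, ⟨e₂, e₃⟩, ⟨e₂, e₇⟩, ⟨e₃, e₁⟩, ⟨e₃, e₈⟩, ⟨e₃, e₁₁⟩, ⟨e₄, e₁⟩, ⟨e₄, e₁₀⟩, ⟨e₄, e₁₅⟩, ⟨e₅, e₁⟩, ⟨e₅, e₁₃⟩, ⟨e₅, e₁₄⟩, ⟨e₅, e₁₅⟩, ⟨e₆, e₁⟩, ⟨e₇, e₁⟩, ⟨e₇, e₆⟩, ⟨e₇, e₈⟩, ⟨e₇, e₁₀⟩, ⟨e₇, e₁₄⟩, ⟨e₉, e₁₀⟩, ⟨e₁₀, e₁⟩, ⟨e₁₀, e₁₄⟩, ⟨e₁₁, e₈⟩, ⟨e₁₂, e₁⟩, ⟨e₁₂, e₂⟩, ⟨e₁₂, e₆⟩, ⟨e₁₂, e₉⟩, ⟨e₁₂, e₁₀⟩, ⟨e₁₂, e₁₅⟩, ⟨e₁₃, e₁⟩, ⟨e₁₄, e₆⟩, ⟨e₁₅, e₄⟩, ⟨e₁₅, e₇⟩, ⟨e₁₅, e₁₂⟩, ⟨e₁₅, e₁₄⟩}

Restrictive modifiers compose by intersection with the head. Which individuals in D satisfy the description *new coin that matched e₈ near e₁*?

{e₁, e₇}

⟦that matched e₈⟧ = {x : ⟨x, e₈⟩ ∈ ⟦matched⟧} = {e₁, e₃, e₄, e₅, e₇, e₉, e₁₁, e₁₂, e₁₃, e₁₄, e₁₅}
⟦near e₁⟧ = {x : ⟨x, e₁⟩ ∈ ⟦near⟧} = {e₁, e₃, e₄, e₅, e₆, e₇, e₁₀, e₁₂, e₁₃}
⟦coin⟧ = {e₁, e₆, e₇, e₉, e₁₁, e₁₄, e₁₅}
… ∩ ⟦that matched e₈⟧ = {e₁, e₆, e₇, e₉, e₁₁, e₁₄, e₁₅} ∩ {e₁, e₃, e₄, e₅, e₇, e₉, e₁₁, e₁₂, e₁₃, e₁₄, e₁₅} = {e₁, e₇, e₉, e₁₁, e₁₄, e₁₅}
… ∩ ⟦near e₁⟧ = {e₁, e₇, e₉, e₁₁, e₁₄, e₁₅} ∩ {e₁, e₃, e₄, e₅, e₆, e₇, e₁₀, e₁₂, e₁₃} = {e₁, e₇}
… ∩ ⟦new⟧ = {e₁, e₇} ∩ {e₁, e₂, e₃, e₅, e₇, e₈, e₁₀, e₁₁, e₁₂} = {e₁, e₇}
So ⟦new coin that matched e₈ near e₁⟧ = {e₁, e₇}.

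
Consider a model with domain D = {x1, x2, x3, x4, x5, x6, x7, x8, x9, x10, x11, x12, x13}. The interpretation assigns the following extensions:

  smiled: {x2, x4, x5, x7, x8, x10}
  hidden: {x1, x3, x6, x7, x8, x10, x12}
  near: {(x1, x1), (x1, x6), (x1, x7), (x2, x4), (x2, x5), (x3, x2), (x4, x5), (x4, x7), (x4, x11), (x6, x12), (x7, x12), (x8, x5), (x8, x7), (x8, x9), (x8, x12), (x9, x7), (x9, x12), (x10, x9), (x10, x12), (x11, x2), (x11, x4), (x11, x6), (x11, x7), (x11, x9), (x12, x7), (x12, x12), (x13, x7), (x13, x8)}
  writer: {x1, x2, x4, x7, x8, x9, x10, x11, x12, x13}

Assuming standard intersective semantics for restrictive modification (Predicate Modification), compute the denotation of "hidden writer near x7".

{x1, x8, x12}

⟦near x7⟧ = {x : ⟨x, x7⟩ ∈ ⟦near⟧} = {x1, x4, x8, x9, x11, x12, x13}
⟦writer⟧ = {x1, x2, x4, x7, x8, x9, x10, x11, x12, x13}
… ∩ ⟦near x7⟧ = {x1, x2, x4, x7, x8, x9, x10, x11, x12, x13} ∩ {x1, x4, x8, x9, x11, x12, x13} = {x1, x4, x8, x9, x11, x12, x13}
… ∩ ⟦hidden⟧ = {x1, x4, x8, x9, x11, x12, x13} ∩ {x1, x3, x6, x7, x8, x10, x12} = {x1, x8, x12}
So ⟦hidden writer near x7⟧ = {x1, x8, x12}.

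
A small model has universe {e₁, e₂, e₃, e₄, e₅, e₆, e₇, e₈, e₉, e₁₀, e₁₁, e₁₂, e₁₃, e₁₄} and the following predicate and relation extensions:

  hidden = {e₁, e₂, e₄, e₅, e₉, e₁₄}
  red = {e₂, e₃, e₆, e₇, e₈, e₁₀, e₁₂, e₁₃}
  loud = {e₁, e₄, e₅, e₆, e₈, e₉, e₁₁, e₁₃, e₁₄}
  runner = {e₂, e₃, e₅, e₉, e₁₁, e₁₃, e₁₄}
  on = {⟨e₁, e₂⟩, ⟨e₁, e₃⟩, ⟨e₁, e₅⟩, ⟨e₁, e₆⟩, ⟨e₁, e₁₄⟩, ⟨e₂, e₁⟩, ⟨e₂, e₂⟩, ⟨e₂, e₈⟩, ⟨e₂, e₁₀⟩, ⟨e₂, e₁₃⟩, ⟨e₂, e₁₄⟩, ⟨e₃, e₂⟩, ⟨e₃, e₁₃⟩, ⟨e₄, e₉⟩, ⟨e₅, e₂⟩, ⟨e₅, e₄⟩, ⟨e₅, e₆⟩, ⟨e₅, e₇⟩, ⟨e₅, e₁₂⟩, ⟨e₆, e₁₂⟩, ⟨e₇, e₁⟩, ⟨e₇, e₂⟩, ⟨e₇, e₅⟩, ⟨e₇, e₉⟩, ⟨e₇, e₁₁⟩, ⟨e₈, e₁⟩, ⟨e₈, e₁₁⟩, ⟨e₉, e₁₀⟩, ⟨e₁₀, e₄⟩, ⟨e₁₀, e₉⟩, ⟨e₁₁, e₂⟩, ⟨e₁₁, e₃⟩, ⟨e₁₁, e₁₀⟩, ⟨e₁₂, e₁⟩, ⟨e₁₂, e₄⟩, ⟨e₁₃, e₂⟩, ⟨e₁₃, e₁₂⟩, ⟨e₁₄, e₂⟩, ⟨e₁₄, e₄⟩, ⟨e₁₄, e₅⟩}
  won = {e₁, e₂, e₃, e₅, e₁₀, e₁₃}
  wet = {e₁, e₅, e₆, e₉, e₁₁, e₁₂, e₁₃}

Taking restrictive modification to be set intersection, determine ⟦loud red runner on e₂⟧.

⟦on e₂⟧ = {x : ⟨x, e₂⟩ ∈ ⟦on⟧} = {e₁, e₂, e₃, e₅, e₇, e₁₁, e₁₃, e₁₄}
⟦runner⟧ = {e₂, e₃, e₅, e₉, e₁₁, e₁₃, e₁₄}
… ∩ ⟦on e₂⟧ = {e₂, e₃, e₅, e₉, e₁₁, e₁₃, e₁₄} ∩ {e₁, e₂, e₃, e₅, e₇, e₁₁, e₁₃, e₁₄} = {e₂, e₃, e₅, e₁₁, e₁₃, e₁₄}
… ∩ ⟦loud⟧ = {e₂, e₃, e₅, e₁₁, e₁₃, e₁₄} ∩ {e₁, e₄, e₅, e₆, e₈, e₉, e₁₁, e₁₃, e₁₄} = {e₅, e₁₁, e₁₃, e₁₄}
… ∩ ⟦red⟧ = {e₅, e₁₁, e₁₃, e₁₄} ∩ {e₂, e₃, e₆, e₇, e₈, e₁₀, e₁₂, e₁₃} = {e₁₃}
So ⟦loud red runner on e₂⟧ = {e₁₃}.

{e₁₃}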